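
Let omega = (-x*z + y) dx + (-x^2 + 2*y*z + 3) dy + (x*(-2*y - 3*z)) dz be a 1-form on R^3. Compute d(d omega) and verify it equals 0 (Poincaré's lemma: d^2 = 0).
d(d omega) = 0

Step 1: d omega = sum_{i<j} (∂f_j/∂x_i - ∂f_i/∂x_j) dx_i ∧ dx_j:
  coeff of dx ∧ dy: -2*x - 1
  coeff of dx ∧ dz: x - 2*y - 3*z
  coeff of dy ∧ dz: -2*x - 2*y
Step 2: Apply d again to each 2-form coefficient. The only possible 3-form in R^3 is dx ∧ dy ∧ dz, with coefficient
  ∂(coeff of dy∧dz)/∂x - ∂(coeff of dx∧dz)/∂y + ∂(coeff of dx∧dy)/∂z
  = ∂/∂x (-2*x - 2*y) - ∂/∂y (x - 2*y - 3*z) + ∂/∂z (-2*x - 1).
Each of these terms simplifies to sums of mixed partials that cancel in pairs. The result is 0 (by equality of mixed partials for smooth functions — Schwarz / Clairaut).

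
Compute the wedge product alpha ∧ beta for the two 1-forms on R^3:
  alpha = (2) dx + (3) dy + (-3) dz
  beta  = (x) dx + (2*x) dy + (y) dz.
alpha ∧ beta = (x) dx ∧ dy + (3*x + 2*y) dx ∧ dz + (6*x + 3*y) dy ∧ dz

Distribute the wedge, using dx_i ∧ dx_j = -dx_j ∧ dx_i and dx_i ∧ dx_i = 0. For each pair (i, j) with i < j, the coefficient of dx_i ∧ dx_j in alpha ∧ beta is (alpha_i * beta_j - alpha_j * beta_i). Collecting: alpha ∧ beta = (x) dx ∧ dy + (3*x + 2*y) dx ∧ dz + (6*x + 3*y) dy ∧ dz.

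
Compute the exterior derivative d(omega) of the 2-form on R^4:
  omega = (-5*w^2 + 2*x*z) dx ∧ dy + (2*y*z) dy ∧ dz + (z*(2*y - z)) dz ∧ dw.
d(omega) = (2*x) dx ∧ dy ∧ dz + (-10*w) dx ∧ dy ∧ dw + (2*z) dy ∧ dz ∧ dw

For a 2-form omega = sum_{i<j} g_{ij} dx_i ∧ dx_j, the exterior derivative is
  d(omega) = sum_{i<j} d(g_{ij}) ∧ dx_i ∧ dx_j = sum_{i<j, k} (∂g_{ij}/∂x_k) dx_k ∧ dx_i ∧ dx_j.
Expand each term, using dx_k ∧ dx_i ∧ dx_j = sgn(permutation) dx_{(a)} ∧ dx_{(b)} ∧ dx_{(c)} with (a < b < c) sorted:
  d(-5*w^2 + 2*x*z) includes (∂/∂z)(-5*w^2 + 2*x*z) dz = (2*x) dz, which multiplied by dx ∧ dy gives (2*x) dx ∧ dy ∧ dz
  d(-5*w^2 + 2*x*z) includes (∂/∂w)(-5*w^2 + 2*x*z) dw = (-10*w) dw, which multiplied by dx ∧ dy gives (-10*w) dx ∧ dy ∧ dw
  d(z*(2*y - z)) includes (∂/∂y)(z*(2*y - z)) dy = (2*z) dy, which multiplied by dz ∧ dw gives (2*z) dy ∧ dz ∧ dw
Collecting like 3-forms: d(omega) = (2*x) dx ∧ dy ∧ dz + (-10*w) dx ∧ dy ∧ dw + (2*z) dy ∧ dz ∧ dw.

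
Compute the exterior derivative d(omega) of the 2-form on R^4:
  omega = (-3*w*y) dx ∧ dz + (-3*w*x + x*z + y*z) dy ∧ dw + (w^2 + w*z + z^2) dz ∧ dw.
d(omega) = (3*w) dx ∧ dy ∧ dz + (-3*y) dx ∧ dz ∧ dw + (-3*w + z) dx ∧ dy ∧ dw + (-x - y) dy ∧ dz ∧ dw

For a 2-form omega = sum_{i<j} g_{ij} dx_i ∧ dx_j, the exterior derivative is
  d(omega) = sum_{i<j} d(g_{ij}) ∧ dx_i ∧ dx_j = sum_{i<j, k} (∂g_{ij}/∂x_k) dx_k ∧ dx_i ∧ dx_j.
Expand each term, using dx_k ∧ dx_i ∧ dx_j = sgn(permutation) dx_{(a)} ∧ dx_{(b)} ∧ dx_{(c)} with (a < b < c) sorted:
  d(-3*w*y) includes (∂/∂y)(-3*w*y) dy = (-3*w) dy, which multiplied by dx ∧ dz gives (3*w) dx ∧ dy ∧ dz
  d(-3*w*y) includes (∂/∂w)(-3*w*y) dw = (-3*y) dw, which multiplied by dx ∧ dz gives (-3*y) dx ∧ dz ∧ dw
  d(-3*w*x + x*z + y*z) includes (∂/∂x)(-3*w*x + x*z + y*z) dx = (-3*w + z) dx, which multiplied by dy ∧ dw gives (-3*w + z) dx ∧ dy ∧ dw
  d(-3*w*x + x*z + y*z) includes (∂/∂z)(-3*w*x + x*z + y*z) dz = (x + y) dz, which multiplied by dy ∧ dw gives (-x - y) dy ∧ dz ∧ dw
Collecting like 3-forms: d(omega) = (3*w) dx ∧ dy ∧ dz + (-3*y) dx ∧ dz ∧ dw + (-3*w + z) dx ∧ dy ∧ dw + (-x - y) dy ∧ dz ∧ dw.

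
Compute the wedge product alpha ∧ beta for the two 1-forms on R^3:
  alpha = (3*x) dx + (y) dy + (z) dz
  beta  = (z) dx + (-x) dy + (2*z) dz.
alpha ∧ beta = (-3*x^2 - y*z) dx ∧ dy + (z*(6*x - z)) dx ∧ dz + (z*(x + 2*y)) dy ∧ dz

Distribute the wedge, using dx_i ∧ dx_j = -dx_j ∧ dx_i and dx_i ∧ dx_i = 0. For each pair (i, j) with i < j, the coefficient of dx_i ∧ dx_j in alpha ∧ beta is (alpha_i * beta_j - alpha_j * beta_i). Collecting: alpha ∧ beta = (-3*x^2 - y*z) dx ∧ dy + (z*(6*x - z)) dx ∧ dz + (z*(x + 2*y)) dy ∧ dz.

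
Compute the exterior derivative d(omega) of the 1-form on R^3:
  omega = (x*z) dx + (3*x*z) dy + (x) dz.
d(omega) = (3*z) dx ∧ dy + (1 - x) dx ∧ dz + (-3*x) dy ∧ dz

For a 1-form omega = sum_i f_i dx_i, the exterior derivative is
  d(omega) = sum_{i < j} (∂f_j/∂x_i - ∂f_i/∂x_j) dx_i ∧ dx_j.
  coefficient of dx ∧ dy: ∂f_2/∂x - ∂f_1/∂y = ∂(3*x*z)/∂x - ∂(x*z)/∂y = 3*z
  coefficient of dx ∧ dz: ∂f_3/∂x - ∂f_1/∂z = ∂(x)/∂x - ∂(x*z)/∂z = 1 - x
  coefficient of dy ∧ dz: ∂f_3/∂y - ∂f_2/∂z = ∂(x)/∂y - ∂(3*x*z)/∂z = -3*x
Assembling: d(omega) = (3*z) dx ∧ dy + (1 - x) dx ∧ dz + (-3*x) dy ∧ dz.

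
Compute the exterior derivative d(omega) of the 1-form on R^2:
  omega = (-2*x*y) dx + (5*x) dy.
d(omega) = (2*x + 5) dx ∧ dy

For a 1-form omega = sum_i f_i dx_i, the exterior derivative is
  d(omega) = sum_{i < j} (∂f_j/∂x_i - ∂f_i/∂x_j) dx_i ∧ dx_j.
  coefficient of dx ∧ dy: ∂f_2/∂x - ∂f_1/∂y = ∂(5*x)/∂x - ∂(-2*x*y)/∂y = 2*x + 5
Assembling: d(omega) = (2*x + 5) dx ∧ dy.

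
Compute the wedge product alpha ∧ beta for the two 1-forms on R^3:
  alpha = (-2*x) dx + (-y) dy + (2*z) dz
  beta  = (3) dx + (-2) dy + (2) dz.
alpha ∧ beta = (4*x + 3*y) dx ∧ dy + (-4*x - 6*z) dx ∧ dz + (-2*y + 4*z) dy ∧ dz

Distribute the wedge, using dx_i ∧ dx_j = -dx_j ∧ dx_i and dx_i ∧ dx_i = 0. For each pair (i, j) with i < j, the coefficient of dx_i ∧ dx_j in alpha ∧ beta is (alpha_i * beta_j - alpha_j * beta_i). Collecting: alpha ∧ beta = (4*x + 3*y) dx ∧ dy + (-4*x - 6*z) dx ∧ dz + (-2*y + 4*z) dy ∧ dz.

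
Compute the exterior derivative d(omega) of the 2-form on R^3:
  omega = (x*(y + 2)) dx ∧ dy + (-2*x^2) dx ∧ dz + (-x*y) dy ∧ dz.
d(omega) = (-y) dx ∧ dy ∧ dz

For a 2-form omega = sum_{i<j} g_{ij} dx_i ∧ dx_j, the exterior derivative is
  d(omega) = sum_{i<j} d(g_{ij}) ∧ dx_i ∧ dx_j = sum_{i<j, k} (∂g_{ij}/∂x_k) dx_k ∧ dx_i ∧ dx_j.
Expand each term, using dx_k ∧ dx_i ∧ dx_j = sgn(permutation) dx_{(a)} ∧ dx_{(b)} ∧ dx_{(c)} with (a < b < c) sorted:
  d(-x*y) includes (∂/∂x)(-x*y) dx = (-y) dx, which multiplied by dy ∧ dz gives (-y) dx ∧ dy ∧ dz
Collecting like 3-forms: d(omega) = (-y) dx ∧ dy ∧ dz.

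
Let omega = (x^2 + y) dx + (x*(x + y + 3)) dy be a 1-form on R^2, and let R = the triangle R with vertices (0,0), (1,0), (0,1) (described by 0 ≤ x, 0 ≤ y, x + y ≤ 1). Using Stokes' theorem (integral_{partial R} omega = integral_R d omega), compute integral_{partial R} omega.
integral_(partial R) omega = 3/2

Stokes: integral_partial_R omega = integral_R d omega with d omega = (∂Q/∂x - ∂P/∂y) dx ∧ dy.
  ∂Q/∂x = 2*x + y + 3
  ∂P/∂y = 1
  integrand = ∂Q/∂x - ∂P/∂y = 2*x + y + 2.
Integrating over R: integral_0^1 integral_0^{1-x} (2*x + y + 2) dy dx = 3/2.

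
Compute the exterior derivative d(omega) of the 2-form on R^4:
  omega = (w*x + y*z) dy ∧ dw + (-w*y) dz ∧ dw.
d(omega) = (w) dx ∧ dy ∧ dw + (-w - y) dy ∧ dz ∧ dw

For a 2-form omega = sum_{i<j} g_{ij} dx_i ∧ dx_j, the exterior derivative is
  d(omega) = sum_{i<j} d(g_{ij}) ∧ dx_i ∧ dx_j = sum_{i<j, k} (∂g_{ij}/∂x_k) dx_k ∧ dx_i ∧ dx_j.
Expand each term, using dx_k ∧ dx_i ∧ dx_j = sgn(permutation) dx_{(a)} ∧ dx_{(b)} ∧ dx_{(c)} with (a < b < c) sorted:
  d(w*x + y*z) includes (∂/∂x)(w*x + y*z) dx = (w) dx, which multiplied by dy ∧ dw gives (w) dx ∧ dy ∧ dw
  d(w*x + y*z) includes (∂/∂z)(w*x + y*z) dz = (y) dz, which multiplied by dy ∧ dw gives (-y) dy ∧ dz ∧ dw
  d(-w*y) includes (∂/∂y)(-w*y) dy = (-w) dy, which multiplied by dz ∧ dw gives (-w) dy ∧ dz ∧ dw
Collecting like 3-forms: d(omega) = (w) dx ∧ dy ∧ dw + (-w - y) dy ∧ dz ∧ dw.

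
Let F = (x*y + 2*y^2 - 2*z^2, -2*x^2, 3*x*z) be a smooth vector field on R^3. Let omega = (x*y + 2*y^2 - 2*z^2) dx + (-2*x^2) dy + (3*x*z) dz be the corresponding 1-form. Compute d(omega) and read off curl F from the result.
d(omega) = (0) dy ∧ dz + (-7*z) dz ∧ dx + (-5*x - 4*y) dx ∧ dy; curl F = (0, -7*z, -5*x - 4*y)

d omega = sum_{i<j} (∂f_j/∂x_i - ∂f_i/∂x_j) dx_i ∧ dx_j. Under the identification (dy ∧ dz, dz ∧ dx, dx ∧ dy) ↔ (e_x, e_y, e_z), the coefficients are exactly the components of curl F. Compute:
  ∂R/∂y - ∂Q/∂z = (0) - (0) = 0
  ∂P/∂z - ∂R/∂x = (-4*z) - (3*z) = -7*z
  ∂Q/∂x - ∂P/∂y = (-4*x) - (x + 4*y) = -5*x - 4*y.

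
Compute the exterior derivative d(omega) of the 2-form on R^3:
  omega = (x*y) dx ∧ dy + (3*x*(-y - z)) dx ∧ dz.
d(omega) = (3*x) dx ∧ dy ∧ dz

For a 2-form omega = sum_{i<j} g_{ij} dx_i ∧ dx_j, the exterior derivative is
  d(omega) = sum_{i<j} d(g_{ij}) ∧ dx_i ∧ dx_j = sum_{i<j, k} (∂g_{ij}/∂x_k) dx_k ∧ dx_i ∧ dx_j.
Expand each term, using dx_k ∧ dx_i ∧ dx_j = sgn(permutation) dx_{(a)} ∧ dx_{(b)} ∧ dx_{(c)} with (a < b < c) sorted:
  d(3*x*(-y - z)) includes (∂/∂y)(3*x*(-y - z)) dy = (-3*x) dy, which multiplied by dx ∧ dz gives (3*x) dx ∧ dy ∧ dz
Collecting like 3-forms: d(omega) = (3*x) dx ∧ dy ∧ dz.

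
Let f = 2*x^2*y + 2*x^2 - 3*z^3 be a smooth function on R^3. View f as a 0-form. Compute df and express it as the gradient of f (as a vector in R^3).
df = (4*x*(y + 1)) dx + (2*x^2) dy + (-9*z^2) dz; grad f = (4*x*(y + 1), 2*x^2, -9*z^2)

For a 0-form f, d f = (∂f/∂x) dx + (∂f/∂y) dy + (∂f/∂z) dz. The components of the vector representation are exactly the entries of grad f in Cartesian coordinates:
  ∂f/∂x = 4*x*(y + 1)
  ∂f/∂y = 2*x^2
  ∂f/∂z = -9*z^2.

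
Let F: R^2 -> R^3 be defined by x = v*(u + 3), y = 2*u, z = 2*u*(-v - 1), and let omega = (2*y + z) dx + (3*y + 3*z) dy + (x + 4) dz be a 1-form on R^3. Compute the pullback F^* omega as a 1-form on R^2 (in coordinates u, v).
F^* omega = (-4*u*v^2 - 12*u*v - 6*v^2 - 14*v - 8) du + (2*u*(-2*u*v + u - 6*v - 1)) dv

Using F^*(f dg) = (f ∘ F) d(g ∘ F), substitute each coordinate x_i by F_i(u, v) in f_i, and replace dx_i by d F_i = (∂F_i/∂u) du + (∂F_i/∂v) dv.
  For the x component: f_1(F) = 2*u*(1 - v); d F_1 = (v) du + (u + 3) dv
  For the y component: f_2(F) = -6*u*v; d F_2 = (2) du + (0) dv
  For the z component: f_3(F) = u*v + 3*v + 4; d F_3 = (-2*v - 2) du + (-2*u) dv
Combining and collecting du, dv coefficients:
  coeff of du: -4*u*v^2 - 12*u*v - 6*v^2 - 14*v - 8
  coeff of dv: 2*u*(-2*u*v + u - 6*v - 1)
F^* omega = (-4*u*v^2 - 12*u*v - 6*v^2 - 14*v - 8) du + (2*u*(-2*u*v + u - 6*v - 1)) dv.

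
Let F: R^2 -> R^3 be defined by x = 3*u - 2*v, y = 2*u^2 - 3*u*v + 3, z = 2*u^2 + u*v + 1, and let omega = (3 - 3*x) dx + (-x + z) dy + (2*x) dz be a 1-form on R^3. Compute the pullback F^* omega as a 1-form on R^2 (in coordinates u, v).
F^* omega = (8*u^3 - 2*u^2*v + 12*u^2 - 3*u*v^2 + 7*u*v - 23*u - 10*v^2 + 15*v + 9) du + (-6*u^3 - 3*u^2*v + 15*u^2 - 10*u*v + 15*u - 12*v - 6) dv

Using F^*(f dg) = (f ∘ F) d(g ∘ F), substitute each coordinate x_i by F_i(u, v) in f_i, and replace dx_i by d F_i = (∂F_i/∂u) du + (∂F_i/∂v) dv.
  For the x component: f_1(F) = -9*u + 6*v + 3; d F_1 = (3) du + (-2) dv
  For the y component: f_2(F) = 2*u^2 + u*v - 3*u + 2*v + 1; d F_2 = (4*u - 3*v) du + (-3*u) dv
  For the z component: f_3(F) = 6*u - 4*v; d F_3 = (4*u + v) du + (u) dv
Combining and collecting du, dv coefficients:
  coeff of du: 8*u^3 - 2*u^2*v + 12*u^2 - 3*u*v^2 + 7*u*v - 23*u - 10*v^2 + 15*v + 9
  coeff of dv: -6*u^3 - 3*u^2*v + 15*u^2 - 10*u*v + 15*u - 12*v - 6
F^* omega = (8*u^3 - 2*u^2*v + 12*u^2 - 3*u*v^2 + 7*u*v - 23*u - 10*v^2 + 15*v + 9) du + (-6*u^3 - 3*u^2*v + 15*u^2 - 10*u*v + 15*u - 12*v - 6) dv.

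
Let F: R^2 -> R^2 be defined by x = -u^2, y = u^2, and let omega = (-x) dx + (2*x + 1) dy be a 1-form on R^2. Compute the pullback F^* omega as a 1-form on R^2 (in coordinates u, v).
F^* omega = (-6*u^3 + 2*u) du

Using F^*(f dg) = (f ∘ F) d(g ∘ F), substitute each coordinate x_i by F_i(u, v) in f_i, and replace dx_i by d F_i = (∂F_i/∂u) du + (∂F_i/∂v) dv.
  For the x component: f_1(F) = u^2; d F_1 = (-2*u) du + (0) dv
  For the y component: f_2(F) = 1 - 2*u^2; d F_2 = (2*u) du + (0) dv
Combining and collecting du, dv coefficients:
  coeff of du: -6*u^3 + 2*u
  coeff of dv: 0
F^* omega = (-6*u^3 + 2*u) du.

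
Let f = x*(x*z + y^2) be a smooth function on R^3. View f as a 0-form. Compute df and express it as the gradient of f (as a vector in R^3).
df = (2*x*z + y^2) dx + (2*x*y) dy + (x^2) dz; grad f = (2*x*z + y^2, 2*x*y, x^2)

For a 0-form f, d f = (∂f/∂x) dx + (∂f/∂y) dy + (∂f/∂z) dz. The components of the vector representation are exactly the entries of grad f in Cartesian coordinates:
  ∂f/∂x = 2*x*z + y^2
  ∂f/∂y = 2*x*y
  ∂f/∂z = x^2.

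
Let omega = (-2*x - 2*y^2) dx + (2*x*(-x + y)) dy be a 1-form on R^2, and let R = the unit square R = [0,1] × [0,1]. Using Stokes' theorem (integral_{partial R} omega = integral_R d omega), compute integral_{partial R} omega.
integral_(partial R) omega = 1

Stokes: integral_partial_R omega = integral_R d omega with d omega = (∂Q/∂x - ∂P/∂y) dx ∧ dy.
  ∂Q/∂x = -4*x + 2*y
  ∂P/∂y = -4*y
  integrand = ∂Q/∂x - ∂P/∂y = -4*x + 6*y.
Integrating over R: integral_0^1 integral_0^1 (-4*x + 6*y) dx dy = 1.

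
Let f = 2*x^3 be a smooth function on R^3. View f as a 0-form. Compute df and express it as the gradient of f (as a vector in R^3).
df = (6*x^2) dx + (0) dy + (0) dz; grad f = (6*x^2, 0, 0)

For a 0-form f, d f = (∂f/∂x) dx + (∂f/∂y) dy + (∂f/∂z) dz. The components of the vector representation are exactly the entries of grad f in Cartesian coordinates:
  ∂f/∂x = 6*x^2
  ∂f/∂y = 0
  ∂f/∂z = 0.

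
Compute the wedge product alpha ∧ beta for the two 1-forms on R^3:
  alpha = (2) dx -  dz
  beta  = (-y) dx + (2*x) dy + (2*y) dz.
alpha ∧ beta = (4*x) dx ∧ dy + (3*y) dx ∧ dz + (2*x) dy ∧ dz

Distribute the wedge, using dx_i ∧ dx_j = -dx_j ∧ dx_i and dx_i ∧ dx_i = 0. For each pair (i, j) with i < j, the coefficient of dx_i ∧ dx_j in alpha ∧ beta is (alpha_i * beta_j - alpha_j * beta_i). Collecting: alpha ∧ beta = (4*x) dx ∧ dy + (3*y) dx ∧ dz + (2*x) dy ∧ dz.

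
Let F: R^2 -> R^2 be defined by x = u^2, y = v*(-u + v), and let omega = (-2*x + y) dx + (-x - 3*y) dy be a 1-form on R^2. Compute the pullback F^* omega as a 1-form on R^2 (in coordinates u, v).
F^* omega = (-4*u^3 - u^2*v - u*v^2 + 3*v^3) du + (u^3 - 5*u^2*v + 9*u*v^2 - 6*v^3) dv

Using F^*(f dg) = (f ∘ F) d(g ∘ F), substitute each coordinate x_i by F_i(u, v) in f_i, and replace dx_i by d F_i = (∂F_i/∂u) du + (∂F_i/∂v) dv.
  For the x component: f_1(F) = -2*u^2 - u*v + v^2; d F_1 = (2*u) du + (0) dv
  For the y component: f_2(F) = -u^2 + 3*u*v - 3*v^2; d F_2 = (-v) du + (-u + 2*v) dv
Combining and collecting du, dv coefficients:
  coeff of du: -4*u^3 - u^2*v - u*v^2 + 3*v^3
  coeff of dv: u^3 - 5*u^2*v + 9*u*v^2 - 6*v^3
F^* omega = (-4*u^3 - u^2*v - u*v^2 + 3*v^3) du + (u^3 - 5*u^2*v + 9*u*v^2 - 6*v^3) dv.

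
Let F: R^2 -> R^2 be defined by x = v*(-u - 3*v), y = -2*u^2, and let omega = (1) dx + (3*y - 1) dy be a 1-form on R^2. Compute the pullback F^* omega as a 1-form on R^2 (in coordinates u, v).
F^* omega = (24*u^3 + 4*u - v) du + (-u - 6*v) dv

Using F^*(f dg) = (f ∘ F) d(g ∘ F), substitute each coordinate x_i by F_i(u, v) in f_i, and replace dx_i by d F_i = (∂F_i/∂u) du + (∂F_i/∂v) dv.
  For the x component: f_1(F) = 1; d F_1 = (-v) du + (-u - 6*v) dv
  For the y component: f_2(F) = -6*u^2 - 1; d F_2 = (-4*u) du + (0) dv
Combining and collecting du, dv coefficients:
  coeff of du: 24*u^3 + 4*u - v
  coeff of dv: -u - 6*v
F^* omega = (24*u^3 + 4*u - v) du + (-u - 6*v) dv.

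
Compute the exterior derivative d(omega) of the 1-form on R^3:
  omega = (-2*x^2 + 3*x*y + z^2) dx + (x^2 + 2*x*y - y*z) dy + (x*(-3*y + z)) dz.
d(omega) = (-x + 2*y) dx ∧ dy + (-3*y - z) dx ∧ dz + (-3*x + y) dy ∧ dz

For a 1-form omega = sum_i f_i dx_i, the exterior derivative is
  d(omega) = sum_{i < j} (∂f_j/∂x_i - ∂f_i/∂x_j) dx_i ∧ dx_j.
  coefficient of dx ∧ dy: ∂f_2/∂x - ∂f_1/∂y = ∂(x^2 + 2*x*y - y*z)/∂x - ∂(-2*x^2 + 3*x*y + z^2)/∂y = -x + 2*y
  coefficient of dx ∧ dz: ∂f_3/∂x - ∂f_1/∂z = ∂(x*(-3*y + z))/∂x - ∂(-2*x^2 + 3*x*y + z^2)/∂z = -3*y - z
  coefficient of dy ∧ dz: ∂f_3/∂y - ∂f_2/∂z = ∂(x*(-3*y + z))/∂y - ∂(x^2 + 2*x*y - y*z)/∂z = -3*x + y
Assembling: d(omega) = (-x + 2*y) dx ∧ dy + (-3*y - z) dx ∧ dz + (-3*x + y) dy ∧ dz.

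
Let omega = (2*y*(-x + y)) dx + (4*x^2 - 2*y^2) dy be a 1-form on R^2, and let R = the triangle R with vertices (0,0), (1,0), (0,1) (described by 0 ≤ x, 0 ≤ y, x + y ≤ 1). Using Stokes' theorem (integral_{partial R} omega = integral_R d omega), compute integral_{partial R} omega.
integral_(partial R) omega = 1

Stokes: integral_partial_R omega = integral_R d omega with d omega = (∂Q/∂x - ∂P/∂y) dx ∧ dy.
  ∂Q/∂x = 8*x
  ∂P/∂y = -2*x + 4*y
  integrand = ∂Q/∂x - ∂P/∂y = 10*x - 4*y.
Integrating over R: integral_0^1 integral_0^{1-x} (10*x - 4*y) dy dx = 1.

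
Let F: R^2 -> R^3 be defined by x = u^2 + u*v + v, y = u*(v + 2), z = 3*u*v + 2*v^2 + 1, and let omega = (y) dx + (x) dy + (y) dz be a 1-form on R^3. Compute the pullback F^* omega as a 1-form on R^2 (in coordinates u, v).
F^* omega = (3*u^2*v + 6*u^2 + 5*u*v^2 + 10*u*v + v^2 + 2*v) du + (u*(u^2 + 5*u*v + 8*u + 4*v^2 + 10*v + 2)) dv

Using F^*(f dg) = (f ∘ F) d(g ∘ F), substitute each coordinate x_i by F_i(u, v) in f_i, and replace dx_i by d F_i = (∂F_i/∂u) du + (∂F_i/∂v) dv.
  For the x component: f_1(F) = u*(v + 2); d F_1 = (2*u + v) du + (u + 1) dv
  For the y component: f_2(F) = u^2 + u*v + v; d F_2 = (v + 2) du + (u) dv
  For the z component: f_3(F) = u*(v + 2); d F_3 = (3*v) du + (3*u + 4*v) dv
Combining and collecting du, dv coefficients:
  coeff of du: 3*u^2*v + 6*u^2 + 5*u*v^2 + 10*u*v + v^2 + 2*v
  coeff of dv: u*(u^2 + 5*u*v + 8*u + 4*v^2 + 10*v + 2)
F^* omega = (3*u^2*v + 6*u^2 + 5*u*v^2 + 10*u*v + v^2 + 2*v) du + (u*(u^2 + 5*u*v + 8*u + 4*v^2 + 10*v + 2)) dv.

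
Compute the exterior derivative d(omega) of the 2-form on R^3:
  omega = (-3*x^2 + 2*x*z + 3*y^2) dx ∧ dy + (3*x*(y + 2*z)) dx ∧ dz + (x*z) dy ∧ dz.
d(omega) = (-x + z) dx ∧ dy ∧ dz

For a 2-form omega = sum_{i<j} g_{ij} dx_i ∧ dx_j, the exterior derivative is
  d(omega) = sum_{i<j} d(g_{ij}) ∧ dx_i ∧ dx_j = sum_{i<j, k} (∂g_{ij}/∂x_k) dx_k ∧ dx_i ∧ dx_j.
Expand each term, using dx_k ∧ dx_i ∧ dx_j = sgn(permutation) dx_{(a)} ∧ dx_{(b)} ∧ dx_{(c)} with (a < b < c) sorted:
  d(-3*x^2 + 2*x*z + 3*y^2) includes (∂/∂z)(-3*x^2 + 2*x*z + 3*y^2) dz = (2*x) dz, which multiplied by dx ∧ dy gives (2*x) dx ∧ dy ∧ dz
  d(3*x*(y + 2*z)) includes (∂/∂y)(3*x*(y + 2*z)) dy = (3*x) dy, which multiplied by dx ∧ dz gives (-3*x) dx ∧ dy ∧ dz
  d(x*z) includes (∂/∂x)(x*z) dx = (z) dx, which multiplied by dy ∧ dz gives (z) dx ∧ dy ∧ dz
Collecting like 3-forms: d(omega) = (-x + z) dx ∧ dy ∧ dz.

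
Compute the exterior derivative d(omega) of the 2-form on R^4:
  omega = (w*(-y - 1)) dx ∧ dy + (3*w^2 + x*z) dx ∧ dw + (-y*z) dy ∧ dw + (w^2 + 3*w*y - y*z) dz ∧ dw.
d(omega) = (-y - 1) dx ∧ dy ∧ dw + (-x) dx ∧ dz ∧ dw + (3*w + y - z) dy ∧ dz ∧ dw

For a 2-form omega = sum_{i<j} g_{ij} dx_i ∧ dx_j, the exterior derivative is
  d(omega) = sum_{i<j} d(g_{ij}) ∧ dx_i ∧ dx_j = sum_{i<j, k} (∂g_{ij}/∂x_k) dx_k ∧ dx_i ∧ dx_j.
Expand each term, using dx_k ∧ dx_i ∧ dx_j = sgn(permutation) dx_{(a)} ∧ dx_{(b)} ∧ dx_{(c)} with (a < b < c) sorted:
  d(w*(-y - 1)) includes (∂/∂w)(w*(-y - 1)) dw = (-y - 1) dw, which multiplied by dx ∧ dy gives (-y - 1) dx ∧ dy ∧ dw
  d(3*w^2 + x*z) includes (∂/∂z)(3*w^2 + x*z) dz = (x) dz, which multiplied by dx ∧ dw gives (-x) dx ∧ dz ∧ dw
  d(-y*z) includes (∂/∂z)(-y*z) dz = (-y) dz, which multiplied by dy ∧ dw gives (y) dy ∧ dz ∧ dw
  d(w^2 + 3*w*y - y*z) includes (∂/∂y)(w^2 + 3*w*y - y*z) dy = (3*w - z) dy, which multiplied by dz ∧ dw gives (3*w - z) dy ∧ dz ∧ dw
Collecting like 3-forms: d(omega) = (-y - 1) dx ∧ dy ∧ dw + (-x) dx ∧ dz ∧ dw + (3*w + y - z) dy ∧ dz ∧ dw.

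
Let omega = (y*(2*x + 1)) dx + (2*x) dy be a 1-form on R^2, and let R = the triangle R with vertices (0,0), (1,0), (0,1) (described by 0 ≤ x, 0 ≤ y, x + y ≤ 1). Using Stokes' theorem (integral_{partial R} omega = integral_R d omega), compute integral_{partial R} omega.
integral_(partial R) omega = 1/6

Stokes: integral_partial_R omega = integral_R d omega with d omega = (∂Q/∂x - ∂P/∂y) dx ∧ dy.
  ∂Q/∂x = 2
  ∂P/∂y = 2*x + 1
  integrand = ∂Q/∂x - ∂P/∂y = 1 - 2*x.
Integrating over R: integral_0^1 integral_0^{1-x} (1 - 2*x) dy dx = 1/6.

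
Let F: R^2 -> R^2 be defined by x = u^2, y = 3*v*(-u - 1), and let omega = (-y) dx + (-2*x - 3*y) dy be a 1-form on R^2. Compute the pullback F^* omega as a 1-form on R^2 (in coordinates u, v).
F^* omega = (3*v*(4*u^2 - 9*u*v + 2*u - 9*v)) du + (6*u^3 - 27*u^2*v + 6*u^2 - 54*u*v - 27*v) dv

Using F^*(f dg) = (f ∘ F) d(g ∘ F), substitute each coordinate x_i by F_i(u, v) in f_i, and replace dx_i by d F_i = (∂F_i/∂u) du + (∂F_i/∂v) dv.
  For the x component: f_1(F) = 3*v*(u + 1); d F_1 = (2*u) du + (0) dv
  For the y component: f_2(F) = -2*u^2 + 9*u*v + 9*v; d F_2 = (-3*v) du + (-3*u - 3) dv
Combining and collecting du, dv coefficients:
  coeff of du: 3*v*(4*u^2 - 9*u*v + 2*u - 9*v)
  coeff of dv: 6*u^3 - 27*u^2*v + 6*u^2 - 54*u*v - 27*v
F^* omega = (3*v*(4*u^2 - 9*u*v + 2*u - 9*v)) du + (6*u^3 - 27*u^2*v + 6*u^2 - 54*u*v - 27*v) dv.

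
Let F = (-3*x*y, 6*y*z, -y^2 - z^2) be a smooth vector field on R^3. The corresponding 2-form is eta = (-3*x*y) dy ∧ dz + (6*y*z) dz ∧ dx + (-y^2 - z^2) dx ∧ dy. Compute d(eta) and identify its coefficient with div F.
d(eta) = (-3*y + 4*z) dx ∧ dy ∧ dz; div F = -3*y + 4*z

For a 2-form in R^3 of the form above, applying d gives a 3-form with coefficient ∂P/∂x + ∂Q/∂y + ∂R/∂z:
  ∂P/∂x = -3*y
  ∂Q/∂y = 6*z
  ∂R/∂z = -2*z
Sum = -3*y + 4*z, which is exactly div F.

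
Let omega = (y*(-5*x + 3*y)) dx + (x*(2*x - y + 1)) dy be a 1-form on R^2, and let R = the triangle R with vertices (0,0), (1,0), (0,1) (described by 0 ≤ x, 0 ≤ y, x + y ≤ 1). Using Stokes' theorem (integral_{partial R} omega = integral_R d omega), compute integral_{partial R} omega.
integral_(partial R) omega = 5/6

Stokes: integral_partial_R omega = integral_R d omega with d omega = (∂Q/∂x - ∂P/∂y) dx ∧ dy.
  ∂Q/∂x = 4*x - y + 1
  ∂P/∂y = -5*x + 6*y
  integrand = ∂Q/∂x - ∂P/∂y = 9*x - 7*y + 1.
Integrating over R: integral_0^1 integral_0^{1-x} (9*x - 7*y + 1) dy dx = 5/6.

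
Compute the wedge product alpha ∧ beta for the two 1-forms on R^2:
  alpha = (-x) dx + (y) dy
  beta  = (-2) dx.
alpha ∧ beta = (2*y) dx ∧ dy

Distribute the wedge, using dx_i ∧ dx_j = -dx_j ∧ dx_i and dx_i ∧ dx_i = 0. For each pair (i, j) with i < j, the coefficient of dx_i ∧ dx_j in alpha ∧ beta is (alpha_i * beta_j - alpha_j * beta_i). Collecting: alpha ∧ beta = (2*y) dx ∧ dy.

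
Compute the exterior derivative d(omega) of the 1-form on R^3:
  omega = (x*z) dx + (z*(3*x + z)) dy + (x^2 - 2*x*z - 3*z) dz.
d(omega) = (3*z) dx ∧ dy + (x - 2*z) dx ∧ dz + (-3*x - 2*z) dy ∧ dz

For a 1-form omega = sum_i f_i dx_i, the exterior derivative is
  d(omega) = sum_{i < j} (∂f_j/∂x_i - ∂f_i/∂x_j) dx_i ∧ dx_j.
  coefficient of dx ∧ dy: ∂f_2/∂x - ∂f_1/∂y = ∂(z*(3*x + z))/∂x - ∂(x*z)/∂y = 3*z
  coefficient of dx ∧ dz: ∂f_3/∂x - ∂f_1/∂z = ∂(x^2 - 2*x*z - 3*z)/∂x - ∂(x*z)/∂z = x - 2*z
  coefficient of dy ∧ dz: ∂f_3/∂y - ∂f_2/∂z = ∂(x^2 - 2*x*z - 3*z)/∂y - ∂(z*(3*x + z))/∂z = -3*x - 2*z
Assembling: d(omega) = (3*z) dx ∧ dy + (x - 2*z) dx ∧ dz + (-3*x - 2*z) dy ∧ dz.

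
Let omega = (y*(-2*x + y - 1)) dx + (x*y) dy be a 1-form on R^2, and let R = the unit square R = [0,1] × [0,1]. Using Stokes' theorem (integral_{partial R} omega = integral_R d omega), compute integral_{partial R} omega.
integral_(partial R) omega = 3/2

Stokes: integral_partial_R omega = integral_R d omega with d omega = (∂Q/∂x - ∂P/∂y) dx ∧ dy.
  ∂Q/∂x = y
  ∂P/∂y = -2*x + 2*y - 1
  integrand = ∂Q/∂x - ∂P/∂y = 2*x - y + 1.
Integrating over R: integral_0^1 integral_0^1 (2*x - y + 1) dx dy = 3/2.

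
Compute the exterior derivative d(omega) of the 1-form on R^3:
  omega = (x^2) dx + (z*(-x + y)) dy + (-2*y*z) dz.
d(omega) = (-z) dx ∧ dy + (x - y - 2*z) dy ∧ dz

For a 1-form omega = sum_i f_i dx_i, the exterior derivative is
  d(omega) = sum_{i < j} (∂f_j/∂x_i - ∂f_i/∂x_j) dx_i ∧ dx_j.
  coefficient of dx ∧ dy: ∂f_2/∂x - ∂f_1/∂y = ∂(z*(-x + y))/∂x - ∂(x^2)/∂y = -z
  coefficient of dy ∧ dz: ∂f_3/∂y - ∂f_2/∂z = ∂(-2*y*z)/∂y - ∂(z*(-x + y))/∂z = x - y - 2*z
Assembling: d(omega) = (-z) dx ∧ dy + (x - y - 2*z) dy ∧ dz.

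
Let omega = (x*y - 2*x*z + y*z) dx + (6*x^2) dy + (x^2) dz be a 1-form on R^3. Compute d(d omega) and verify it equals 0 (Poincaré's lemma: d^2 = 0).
d(d omega) = 0

Step 1: d omega = sum_{i<j} (∂f_j/∂x_i - ∂f_i/∂x_j) dx_i ∧ dx_j:
  coeff of dx ∧ dy: 11*x - z
  coeff of dx ∧ dz: 4*x - y
  coeff of dy ∧ dz: 0
Step 2: Apply d again to each 2-form coefficient. The only possible 3-form in R^3 is dx ∧ dy ∧ dz, with coefficient
  ∂(coeff of dy∧dz)/∂x - ∂(coeff of dx∧dz)/∂y + ∂(coeff of dx∧dy)/∂z
  = ∂/∂x (0) - ∂/∂y (4*x - y) + ∂/∂z (11*x - z).
Each of these terms simplifies to sums of mixed partials that cancel in pairs. The result is 0 (by equality of mixed partials for smooth functions — Schwarz / Clairaut).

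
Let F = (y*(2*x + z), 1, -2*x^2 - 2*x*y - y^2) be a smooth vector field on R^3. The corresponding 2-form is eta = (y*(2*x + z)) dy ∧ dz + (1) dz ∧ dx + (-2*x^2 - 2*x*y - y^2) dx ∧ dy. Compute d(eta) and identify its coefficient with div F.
d(eta) = (2*y) dx ∧ dy ∧ dz; div F = 2*y

For a 2-form in R^3 of the form above, applying d gives a 3-form with coefficient ∂P/∂x + ∂Q/∂y + ∂R/∂z:
  ∂P/∂x = 2*y
  ∂Q/∂y = 0
  ∂R/∂z = 0
Sum = 2*y, which is exactly div F.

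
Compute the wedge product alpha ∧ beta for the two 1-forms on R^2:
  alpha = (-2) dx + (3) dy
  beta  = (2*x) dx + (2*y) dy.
alpha ∧ beta = (-6*x - 4*y) dx ∧ dy

Distribute the wedge, using dx_i ∧ dx_j = -dx_j ∧ dx_i and dx_i ∧ dx_i = 0. For each pair (i, j) with i < j, the coefficient of dx_i ∧ dx_j in alpha ∧ beta is (alpha_i * beta_j - alpha_j * beta_i). Collecting: alpha ∧ beta = (-6*x - 4*y) dx ∧ dy.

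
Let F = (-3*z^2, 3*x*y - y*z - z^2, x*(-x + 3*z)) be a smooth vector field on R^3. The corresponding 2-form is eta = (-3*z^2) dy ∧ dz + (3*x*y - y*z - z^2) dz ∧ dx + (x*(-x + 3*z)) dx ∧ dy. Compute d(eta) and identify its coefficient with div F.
d(eta) = (6*x - z) dx ∧ dy ∧ dz; div F = 6*x - z

For a 2-form in R^3 of the form above, applying d gives a 3-form with coefficient ∂P/∂x + ∂Q/∂y + ∂R/∂z:
  ∂P/∂x = 0
  ∂Q/∂y = 3*x - z
  ∂R/∂z = 3*x
Sum = 6*x - z, which is exactly div F.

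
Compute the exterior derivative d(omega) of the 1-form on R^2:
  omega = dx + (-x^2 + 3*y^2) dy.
d(omega) = (-2*x) dx ∧ dy

For a 1-form omega = sum_i f_i dx_i, the exterior derivative is
  d(omega) = sum_{i < j} (∂f_j/∂x_i - ∂f_i/∂x_j) dx_i ∧ dx_j.
  coefficient of dx ∧ dy: ∂f_2/∂x - ∂f_1/∂y = ∂(-x^2 + 3*y^2)/∂x - ∂(1)/∂y = -2*x
Assembling: d(omega) = (-2*x) dx ∧ dy.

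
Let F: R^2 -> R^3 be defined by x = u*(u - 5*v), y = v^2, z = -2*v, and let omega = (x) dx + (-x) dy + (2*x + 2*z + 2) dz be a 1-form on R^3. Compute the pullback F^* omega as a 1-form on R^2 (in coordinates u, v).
F^* omega = (u*(2*u^2 - 15*u*v + 25*v^2)) du + (-5*u^3 + 23*u^2*v - 4*u^2 + 10*u*v^2 + 20*u*v + 8*v - 4) dv

Using F^*(f dg) = (f ∘ F) d(g ∘ F), substitute each coordinate x_i by F_i(u, v) in f_i, and replace dx_i by d F_i = (∂F_i/∂u) du + (∂F_i/∂v) dv.
  For the x component: f_1(F) = u*(u - 5*v); d F_1 = (2*u - 5*v) du + (-5*u) dv
  For the y component: f_2(F) = u*(-u + 5*v); d F_2 = (0) du + (2*v) dv
  For the z component: f_3(F) = 2*u^2 - 10*u*v - 4*v + 2; d F_3 = (0) du + (-2) dv
Combining and collecting du, dv coefficients:
  coeff of du: u*(2*u^2 - 15*u*v + 25*v^2)
  coeff of dv: -5*u^3 + 23*u^2*v - 4*u^2 + 10*u*v^2 + 20*u*v + 8*v - 4
F^* omega = (u*(2*u^2 - 15*u*v + 25*v^2)) du + (-5*u^3 + 23*u^2*v - 4*u^2 + 10*u*v^2 + 20*u*v + 8*v - 4) dv.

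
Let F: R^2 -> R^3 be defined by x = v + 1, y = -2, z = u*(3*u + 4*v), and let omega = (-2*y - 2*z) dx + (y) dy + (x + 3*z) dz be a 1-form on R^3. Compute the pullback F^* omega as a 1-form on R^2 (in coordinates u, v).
F^* omega = (54*u^3 + 108*u^2*v + 48*u*v^2 + 6*u*v + 6*u + 4*v^2 + 4*v) du + (36*u^3 + 48*u^2*v - 6*u^2 - 4*u*v + 4*u + 4) dv

Using F^*(f dg) = (f ∘ F) d(g ∘ F), substitute each coordinate x_i by F_i(u, v) in f_i, and replace dx_i by d F_i = (∂F_i/∂u) du + (∂F_i/∂v) dv.
  For the x component: f_1(F) = -6*u^2 - 8*u*v + 4; d F_1 = (0) du + (1) dv
  For the y component: f_2(F) = -2; d F_2 = (0) du + (0) dv
  For the z component: f_3(F) = 9*u^2 + 12*u*v + v + 1; d F_3 = (6*u + 4*v) du + (4*u) dv
Combining and collecting du, dv coefficients:
  coeff of du: 54*u^3 + 108*u^2*v + 48*u*v^2 + 6*u*v + 6*u + 4*v^2 + 4*v
  coeff of dv: 36*u^3 + 48*u^2*v - 6*u^2 - 4*u*v + 4*u + 4
F^* omega = (54*u^3 + 108*u^2*v + 48*u*v^2 + 6*u*v + 6*u + 4*v^2 + 4*v) du + (36*u^3 + 48*u^2*v - 6*u^2 - 4*u*v + 4*u + 4) dv.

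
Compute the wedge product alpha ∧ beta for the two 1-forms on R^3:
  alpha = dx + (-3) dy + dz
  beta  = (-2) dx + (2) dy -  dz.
alpha ∧ beta = (-4) dx ∧ dy + (1) dx ∧ dz + (1) dy ∧ dz

Distribute the wedge, using dx_i ∧ dx_j = -dx_j ∧ dx_i and dx_i ∧ dx_i = 0. For each pair (i, j) with i < j, the coefficient of dx_i ∧ dx_j in alpha ∧ beta is (alpha_i * beta_j - alpha_j * beta_i). Collecting: alpha ∧ beta = (-4) dx ∧ dy + (1) dx ∧ dz + (1) dy ∧ dz.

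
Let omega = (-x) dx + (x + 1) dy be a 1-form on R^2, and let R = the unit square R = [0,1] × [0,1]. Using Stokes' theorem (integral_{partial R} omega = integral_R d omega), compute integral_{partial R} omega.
integral_(partial R) omega = 1

Stokes: integral_partial_R omega = integral_R d omega with d omega = (∂Q/∂x - ∂P/∂y) dx ∧ dy.
  ∂Q/∂x = 1
  ∂P/∂y = 0
  integrand = ∂Q/∂x - ∂P/∂y = 1.
Integrating over R: integral_0^1 integral_0^1 (1) dx dy = 1.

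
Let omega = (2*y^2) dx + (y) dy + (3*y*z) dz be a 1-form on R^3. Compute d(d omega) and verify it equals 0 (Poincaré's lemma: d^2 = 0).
d(d omega) = 0

Step 1: d omega = sum_{i<j} (∂f_j/∂x_i - ∂f_i/∂x_j) dx_i ∧ dx_j:
  coeff of dx ∧ dy: -4*y
  coeff of dx ∧ dz: 0
  coeff of dy ∧ dz: 3*z
Step 2: Apply d again to each 2-form coefficient. The only possible 3-form in R^3 is dx ∧ dy ∧ dz, with coefficient
  ∂(coeff of dy∧dz)/∂x - ∂(coeff of dx∧dz)/∂y + ∂(coeff of dx∧dy)/∂z
  = ∂/∂x (3*z) - ∂/∂y (0) + ∂/∂z (-4*y).
Each of these terms simplifies to sums of mixed partials that cancel in pairs. The result is 0 (by equality of mixed partials for smooth functions — Schwarz / Clairaut).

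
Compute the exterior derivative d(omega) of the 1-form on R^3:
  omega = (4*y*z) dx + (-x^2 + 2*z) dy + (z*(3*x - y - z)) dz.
d(omega) = (-2*x - 4*z) dx ∧ dy + (-4*y + 3*z) dx ∧ dz + (-z - 2) dy ∧ dz

For a 1-form omega = sum_i f_i dx_i, the exterior derivative is
  d(omega) = sum_{i < j} (∂f_j/∂x_i - ∂f_i/∂x_j) dx_i ∧ dx_j.
  coefficient of dx ∧ dy: ∂f_2/∂x - ∂f_1/∂y = ∂(-x^2 + 2*z)/∂x - ∂(4*y*z)/∂y = -2*x - 4*z
  coefficient of dx ∧ dz: ∂f_3/∂x - ∂f_1/∂z = ∂(z*(3*x - y - z))/∂x - ∂(4*y*z)/∂z = -4*y + 3*z
  coefficient of dy ∧ dz: ∂f_3/∂y - ∂f_2/∂z = ∂(z*(3*x - y - z))/∂y - ∂(-x^2 + 2*z)/∂z = -z - 2
Assembling: d(omega) = (-2*x - 4*z) dx ∧ dy + (-4*y + 3*z) dx ∧ dz + (-z - 2) dy ∧ dz.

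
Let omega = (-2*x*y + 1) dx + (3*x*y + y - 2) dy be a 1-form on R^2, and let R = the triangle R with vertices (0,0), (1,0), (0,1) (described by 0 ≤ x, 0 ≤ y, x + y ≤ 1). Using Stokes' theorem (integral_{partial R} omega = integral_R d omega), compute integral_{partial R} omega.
integral_(partial R) omega = 5/6

Stokes: integral_partial_R omega = integral_R d omega with d omega = (∂Q/∂x - ∂P/∂y) dx ∧ dy.
  ∂Q/∂x = 3*y
  ∂P/∂y = -2*x
  integrand = ∂Q/∂x - ∂P/∂y = 2*x + 3*y.
Integrating over R: integral_0^1 integral_0^{1-x} (2*x + 3*y) dy dx = 5/6.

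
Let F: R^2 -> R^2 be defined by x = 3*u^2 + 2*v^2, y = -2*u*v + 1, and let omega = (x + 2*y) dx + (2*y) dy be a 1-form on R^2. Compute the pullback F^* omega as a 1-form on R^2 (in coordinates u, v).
F^* omega = (18*u^3 - 24*u^2*v + 20*u*v^2 + 12*u - 4*v) du + (20*u^2*v - 16*u*v^2 - 4*u + 8*v^3 + 8*v) dv

Using F^*(f dg) = (f ∘ F) d(g ∘ F), substitute each coordinate x_i by F_i(u, v) in f_i, and replace dx_i by d F_i = (∂F_i/∂u) du + (∂F_i/∂v) dv.
  For the x component: f_1(F) = 3*u^2 - 4*u*v + 2*v^2 + 2; d F_1 = (6*u) du + (4*v) dv
  For the y component: f_2(F) = -4*u*v + 2; d F_2 = (-2*v) du + (-2*u) dv
Combining and collecting du, dv coefficients:
  coeff of du: 18*u^3 - 24*u^2*v + 20*u*v^2 + 12*u - 4*v
  coeff of dv: 20*u^2*v - 16*u*v^2 - 4*u + 8*v^3 + 8*v
F^* omega = (18*u^3 - 24*u^2*v + 20*u*v^2 + 12*u - 4*v) du + (20*u^2*v - 16*u*v^2 - 4*u + 8*v^3 + 8*v) dv.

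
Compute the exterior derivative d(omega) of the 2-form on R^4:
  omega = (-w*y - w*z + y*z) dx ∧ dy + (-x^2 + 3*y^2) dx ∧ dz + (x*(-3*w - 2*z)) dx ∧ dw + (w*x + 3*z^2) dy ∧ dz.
d(omega) = (-5*y) dx ∧ dy ∧ dz + (-y - z) dx ∧ dy ∧ dw + (2*x) dx ∧ dz ∧ dw + (x) dy ∧ dz ∧ dw

For a 2-form omega = sum_{i<j} g_{ij} dx_i ∧ dx_j, the exterior derivative is
  d(omega) = sum_{i<j} d(g_{ij}) ∧ dx_i ∧ dx_j = sum_{i<j, k} (∂g_{ij}/∂x_k) dx_k ∧ dx_i ∧ dx_j.
Expand each term, using dx_k ∧ dx_i ∧ dx_j = sgn(permutation) dx_{(a)} ∧ dx_{(b)} ∧ dx_{(c)} with (a < b < c) sorted:
  d(-w*y - w*z + y*z) includes (∂/∂z)(-w*y - w*z + y*z) dz = (-w + y) dz, which multiplied by dx ∧ dy gives (-w + y) dx ∧ dy ∧ dz
  d(-w*y - w*z + y*z) includes (∂/∂w)(-w*y - w*z + y*z) dw = (-y - z) dw, which multiplied by dx ∧ dy gives (-y - z) dx ∧ dy ∧ dw
  d(-x^2 + 3*y^2) includes (∂/∂y)(-x^2 + 3*y^2) dy = (6*y) dy, which multiplied by dx ∧ dz gives (-6*y) dx ∧ dy ∧ dz
  d(x*(-3*w - 2*z)) includes (∂/∂z)(x*(-3*w - 2*z)) dz = (-2*x) dz, which multiplied by dx ∧ dw gives (2*x) dx ∧ dz ∧ dw
  d(w*x + 3*z^2) includes (∂/∂x)(w*x + 3*z^2) dx = (w) dx, which multiplied by dy ∧ dz gives (w) dx ∧ dy ∧ dz
  d(w*x + 3*z^2) includes (∂/∂w)(w*x + 3*z^2) dw = (x) dw, which multiplied by dy ∧ dz gives (x) dy ∧ dz ∧ dw
Collecting like 3-forms: d(omega) = (-5*y) dx ∧ dy ∧ dz + (-y - z) dx ∧ dy ∧ dw + (2*x) dx ∧ dz ∧ dw + (x) dy ∧ dz ∧ dw.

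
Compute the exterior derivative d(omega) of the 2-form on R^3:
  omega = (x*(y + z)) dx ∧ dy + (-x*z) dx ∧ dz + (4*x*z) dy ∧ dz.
d(omega) = (x + 4*z) dx ∧ dy ∧ dz

For a 2-form omega = sum_{i<j} g_{ij} dx_i ∧ dx_j, the exterior derivative is
  d(omega) = sum_{i<j} d(g_{ij}) ∧ dx_i ∧ dx_j = sum_{i<j, k} (∂g_{ij}/∂x_k) dx_k ∧ dx_i ∧ dx_j.
Expand each term, using dx_k ∧ dx_i ∧ dx_j = sgn(permutation) dx_{(a)} ∧ dx_{(b)} ∧ dx_{(c)} with (a < b < c) sorted:
  d(x*(y + z)) includes (∂/∂z)(x*(y + z)) dz = (x) dz, which multiplied by dx ∧ dy gives (x) dx ∧ dy ∧ dz
  d(4*x*z) includes (∂/∂x)(4*x*z) dx = (4*z) dx, which multiplied by dy ∧ dz gives (4*z) dx ∧ dy ∧ dz
Collecting like 3-forms: d(omega) = (x + 4*z) dx ∧ dy ∧ dz.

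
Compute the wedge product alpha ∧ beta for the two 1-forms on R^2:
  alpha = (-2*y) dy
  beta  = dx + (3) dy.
alpha ∧ beta = (2*y) dx ∧ dy

Distribute the wedge, using dx_i ∧ dx_j = -dx_j ∧ dx_i and dx_i ∧ dx_i = 0. For each pair (i, j) with i < j, the coefficient of dx_i ∧ dx_j in alpha ∧ beta is (alpha_i * beta_j - alpha_j * beta_i). Collecting: alpha ∧ beta = (2*y) dx ∧ dy.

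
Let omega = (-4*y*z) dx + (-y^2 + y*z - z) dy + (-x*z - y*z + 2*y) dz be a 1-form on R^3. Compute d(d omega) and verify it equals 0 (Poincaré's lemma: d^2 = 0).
d(d omega) = 0

Step 1: d omega = sum_{i<j} (∂f_j/∂x_i - ∂f_i/∂x_j) dx_i ∧ dx_j:
  coeff of dx ∧ dy: 4*z
  coeff of dx ∧ dz: 4*y - z
  coeff of dy ∧ dz: -y - z + 3
Step 2: Apply d again to each 2-form coefficient. The only possible 3-form in R^3 is dx ∧ dy ∧ dz, with coefficient
  ∂(coeff of dy∧dz)/∂x - ∂(coeff of dx∧dz)/∂y + ∂(coeff of dx∧dy)/∂z
  = ∂/∂x (-y - z + 3) - ∂/∂y (4*y - z) + ∂/∂z (4*z).
Each of these terms simplifies to sums of mixed partials that cancel in pairs. The result is 0 (by equality of mixed partials for smooth functions — Schwarz / Clairaut).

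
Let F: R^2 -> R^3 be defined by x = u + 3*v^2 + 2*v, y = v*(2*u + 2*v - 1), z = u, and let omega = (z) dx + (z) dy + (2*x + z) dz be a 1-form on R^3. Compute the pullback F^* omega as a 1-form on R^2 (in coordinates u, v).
F^* omega = (2*u*v + 4*u + 6*v^2 + 4*v) du + (u*(2*u + 10*v + 1)) dv

Using F^*(f dg) = (f ∘ F) d(g ∘ F), substitute each coordinate x_i by F_i(u, v) in f_i, and replace dx_i by d F_i = (∂F_i/∂u) du + (∂F_i/∂v) dv.
  For the x component: f_1(F) = u; d F_1 = (1) du + (6*v + 2) dv
  For the y component: f_2(F) = u; d F_2 = (2*v) du + (2*u + 4*v - 1) dv
  For the z component: f_3(F) = 3*u + 6*v^2 + 4*v; d F_3 = (1) du + (0) dv
Combining and collecting du, dv coefficients:
  coeff of du: 2*u*v + 4*u + 6*v^2 + 4*v
  coeff of dv: u*(2*u + 10*v + 1)
F^* omega = (2*u*v + 4*u + 6*v^2 + 4*v) du + (u*(2*u + 10*v + 1)) dv.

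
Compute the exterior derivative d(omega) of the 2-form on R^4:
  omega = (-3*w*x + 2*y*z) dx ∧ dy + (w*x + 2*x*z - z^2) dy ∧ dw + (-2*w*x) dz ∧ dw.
d(omega) = (2*y) dx ∧ dy ∧ dz + (w - 3*x + 2*z) dx ∧ dy ∧ dw + (-2*x + 2*z) dy ∧ dz ∧ dw + (-2*w) dx ∧ dz ∧ dw

For a 2-form omega = sum_{i<j} g_{ij} dx_i ∧ dx_j, the exterior derivative is
  d(omega) = sum_{i<j} d(g_{ij}) ∧ dx_i ∧ dx_j = sum_{i<j, k} (∂g_{ij}/∂x_k) dx_k ∧ dx_i ∧ dx_j.
Expand each term, using dx_k ∧ dx_i ∧ dx_j = sgn(permutation) dx_{(a)} ∧ dx_{(b)} ∧ dx_{(c)} with (a < b < c) sorted:
  d(-3*w*x + 2*y*z) includes (∂/∂z)(-3*w*x + 2*y*z) dz = (2*y) dz, which multiplied by dx ∧ dy gives (2*y) dx ∧ dy ∧ dz
  d(-3*w*x + 2*y*z) includes (∂/∂w)(-3*w*x + 2*y*z) dw = (-3*x) dw, which multiplied by dx ∧ dy gives (-3*x) dx ∧ dy ∧ dw
  d(w*x + 2*x*z - z^2) includes (∂/∂x)(w*x + 2*x*z - z^2) dx = (w + 2*z) dx, which multiplied by dy ∧ dw gives (w + 2*z) dx ∧ dy ∧ dw
  d(w*x + 2*x*z - z^2) includes (∂/∂z)(w*x + 2*x*z - z^2) dz = (2*x - 2*z) dz, which multiplied by dy ∧ dw gives (-2*x + 2*z) dy ∧ dz ∧ dw
  d(-2*w*x) includes (∂/∂x)(-2*w*x) dx = (-2*w) dx, which multiplied by dz ∧ dw gives (-2*w) dx ∧ dz ∧ dw
Collecting like 3-forms: d(omega) = (2*y) dx ∧ dy ∧ dz + (w - 3*x + 2*z) dx ∧ dy ∧ dw + (-2*x + 2*z) dy ∧ dz ∧ dw + (-2*w) dx ∧ dz ∧ dw.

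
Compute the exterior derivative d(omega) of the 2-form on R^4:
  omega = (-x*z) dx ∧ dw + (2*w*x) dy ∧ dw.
d(omega) = (x) dx ∧ dz ∧ dw + (2*w) dx ∧ dy ∧ dw

For a 2-form omega = sum_{i<j} g_{ij} dx_i ∧ dx_j, the exterior derivative is
  d(omega) = sum_{i<j} d(g_{ij}) ∧ dx_i ∧ dx_j = sum_{i<j, k} (∂g_{ij}/∂x_k) dx_k ∧ dx_i ∧ dx_j.
Expand each term, using dx_k ∧ dx_i ∧ dx_j = sgn(permutation) dx_{(a)} ∧ dx_{(b)} ∧ dx_{(c)} with (a < b < c) sorted:
  d(-x*z) includes (∂/∂z)(-x*z) dz = (-x) dz, which multiplied by dx ∧ dw gives (x) dx ∧ dz ∧ dw
  d(2*w*x) includes (∂/∂x)(2*w*x) dx = (2*w) dx, which multiplied by dy ∧ dw gives (2*w) dx ∧ dy ∧ dw
Collecting like 3-forms: d(omega) = (x) dx ∧ dz ∧ dw + (2*w) dx ∧ dy ∧ dw.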